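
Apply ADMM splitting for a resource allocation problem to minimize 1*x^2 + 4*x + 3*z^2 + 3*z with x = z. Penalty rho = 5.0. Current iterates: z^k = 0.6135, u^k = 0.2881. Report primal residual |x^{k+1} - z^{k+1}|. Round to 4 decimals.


ADMM iteration with rho = 5.0, z^k = 0.6135, u^k = 0.2881
Step 1: x-update.
Minimize 1*x^2 + 4*x + (5.0/2)*(x - 0.6135 + 0.2881)^2
FOC: (2*1 + 5.0)*x = -4 + 5.0*(0.6135 - 0.2881)
x^{k+1} = -0.339
Step 2: z-update.
Minimize 3*z^2 + 3*z + (5.0/2)*(-0.339 - z + 0.2881)^2
FOC: (2*3 + 5.0)*z = -3 + 5.0*(-0.339 + 0.2881)
z^{k+1} = -0.2959
Step 3: u-update.
u^{k+1} = 0.2881 - 0.339 + 0.2959 = 0.245
Step 4: Primal residual = |-0.339 + 0.2959| = 0.0431


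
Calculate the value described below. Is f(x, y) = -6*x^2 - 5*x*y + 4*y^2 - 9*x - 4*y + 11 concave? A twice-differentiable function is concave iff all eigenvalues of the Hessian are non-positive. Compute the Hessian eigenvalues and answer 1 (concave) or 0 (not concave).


The Hessian of f(x,y) = -6*x^2 - 5*x*y + 4*y^2 - 9*x - 4*y + 11 is:
H = [[-12, -5], [-5, 8]]
Trace = -12 + 8 = -4
Determinant = -12*8 - (-5)^2 = -121
Discriminant = (-4)^2 - 4*-121 = 500.0
Eigenvalues: lambda_1 = -13.1803, lambda_2 = 9.1803
The function is not concave.

0


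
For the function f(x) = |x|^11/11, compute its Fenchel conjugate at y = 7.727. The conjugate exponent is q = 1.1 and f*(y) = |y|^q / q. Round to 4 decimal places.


The conjugate exponent q satisfies 1/p + 1/q = 1.
p = 11, so q = 11/(11 - 1) = 1.1
|y|^q = 7.727^1.1 = 9.4801
f*(7.727) = 9.4801 / 1.1 = 8.6183


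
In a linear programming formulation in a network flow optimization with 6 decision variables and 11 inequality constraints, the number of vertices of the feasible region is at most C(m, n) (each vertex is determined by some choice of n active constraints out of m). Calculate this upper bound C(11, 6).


Each vertex corresponds to some choice of n active constraints out of m, so the number of vertices is at most C(m, n) = m! / (n!(m-n)!).
m = 11, n = 6
Numerator: 11 * 10 * 9 * 8 * 7 * 6
Denominator: 6! = 720
C(11, 6) = 462


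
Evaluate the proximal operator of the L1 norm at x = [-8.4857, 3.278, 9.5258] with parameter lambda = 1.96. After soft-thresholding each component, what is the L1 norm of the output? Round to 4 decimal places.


Soft-thresholding with lambda = 1.96:
prox(-8.4857) = sign(-8.4857)*max(|-8.4857| - 1.96, 0) = -6.5257
prox(3.278) = sign(3.278)*max(|3.278| - 1.96, 0) = 1.318
prox(9.5258) = sign(9.5258)*max(|9.5258| - 1.96, 0) = 7.5658
prox(x) = [-6.5257, 1.318, 7.5658]
||prox(x)||_1 = 6.5257 + 1.318 + 7.5658 = 15.4095


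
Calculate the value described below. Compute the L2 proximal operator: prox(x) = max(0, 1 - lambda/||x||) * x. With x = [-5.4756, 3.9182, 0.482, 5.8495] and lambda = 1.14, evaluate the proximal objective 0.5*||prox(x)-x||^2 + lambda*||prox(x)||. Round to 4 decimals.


Step 1: Compute ||x||.
||x|| = 8.9322
Step 2: Compute scaling factor.
scale = max(0, 1 - 1.14/8.9322) = 0.8724
Step 3: prox(x) = [-4.7768, 3.4181, 0.4205, 5.1029]
||prox(x)|| = 7.7922
Step 4: Proximal objective.
0.5*||prox-x||^2 = 0.6498
lambda*||prox|| = 8.8831
Total = 9.5329


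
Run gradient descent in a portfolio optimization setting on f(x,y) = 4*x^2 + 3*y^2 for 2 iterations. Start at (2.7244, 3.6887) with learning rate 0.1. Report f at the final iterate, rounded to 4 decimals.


Gradient descent on f(x,y) = 4*x^2 + 3*y^2.
Starting point: (2.7244, 3.6887), alpha = 0.1
Step 1: grad_x = 2*4*2.7244 = 21.7952, grad_y = 2*3*3.6887 = 22.1322
  x_1 = 2.7244 - 0.1*21.7952 = 0.5449
  y_1 = 3.6887 - 0.1*22.1322 = 1.4755
Step 2: grad_x = 2*4*0.5449 = 4.359, grad_y = 2*3*1.4755 = 8.8529
  x_2 = 0.5449 - 0.1*4.359 = 0.109
  y_2 = 1.4755 - 0.1*8.8529 = 0.5902
f(0.109, 0.5902) = 4*0.109^2 + 3*0.5902^2 = 1.0925


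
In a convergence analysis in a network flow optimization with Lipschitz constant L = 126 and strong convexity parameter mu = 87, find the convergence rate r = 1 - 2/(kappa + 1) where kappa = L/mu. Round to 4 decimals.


Step 1: Compute the condition number.
kappa = L/mu = 126/87 = 1.4483
Step 2: Compute the convergence rate.
r = 1 - 2/(kappa + 1) = 1 - 2*mu/(L + mu) = (L - mu)/(L + mu) = 39/213 = 0.1831


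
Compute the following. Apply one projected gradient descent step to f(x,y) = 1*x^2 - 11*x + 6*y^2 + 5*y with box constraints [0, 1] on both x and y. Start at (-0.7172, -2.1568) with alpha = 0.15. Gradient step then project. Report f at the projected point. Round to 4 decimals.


Step 1: Compute gradient at (-0.7172, -2.1568).
grad_x = 2*1*-0.7172 - 11 = -12.4344
grad_y = 2*6*-2.1568 + 5 = -20.8816
Step 2: Gradient step.
x_raw = -0.7172 - 0.15*-12.4344 = 1.148
y_raw = -2.1568 - 0.15*-20.8816 = 0.9754
Step 3: Project onto [0, 1].
x_proj = clip(1.148) = 1.0
y_proj = clip(0.9754) = 0.9754
Step 4: Evaluate f.
f(1.0, 0.9754) = 0.5861


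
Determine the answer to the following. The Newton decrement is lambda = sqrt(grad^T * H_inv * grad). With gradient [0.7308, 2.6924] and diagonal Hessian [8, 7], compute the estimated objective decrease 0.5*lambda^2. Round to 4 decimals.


Step 1: H is diagonal, so H^(-1) * g = [0.0914, 0.3846].
Step 2: g^T H^(-1) g = sum_i g_i^2 / H_ii
  = (0.7308)^2/8 + (2.6924)^2/7
  = 0.0668 + 1.0356 = 1.1023
Step 3: Objective decrease = 0.5 * g^T H^(-1) g = 0.5512


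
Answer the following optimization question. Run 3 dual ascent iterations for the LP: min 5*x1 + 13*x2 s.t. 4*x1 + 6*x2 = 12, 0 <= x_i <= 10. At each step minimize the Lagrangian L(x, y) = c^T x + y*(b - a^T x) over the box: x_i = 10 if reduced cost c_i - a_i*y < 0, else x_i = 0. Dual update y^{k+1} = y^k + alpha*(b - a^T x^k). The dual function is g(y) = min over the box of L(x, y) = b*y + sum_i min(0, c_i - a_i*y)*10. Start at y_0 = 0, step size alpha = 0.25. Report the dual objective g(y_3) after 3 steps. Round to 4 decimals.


Dual ascent for LP: min 5*x1 + 13*x2, 4*x1 + 6*x2 = 12, 0 <= x_i <= 10
Step 1: y^k = 0.0, reduced costs: (5.0, 13.0)
  x^k = (0.0, 0.0), subgradient = b - a^T x = 12.0
  y^{k+1} = 0.0 + 0.25*12.0 = 3.0
Step 2: y^k = 3.0, reduced costs: (-7.0, -5.0)
  x^k = (10.0, 10.0), subgradient = b - a^T x = -88.0
  y^{k+1} = 3.0 + 0.25*-88.0 = -19.0
Step 3: y^k = -19.0, reduced costs: (81.0, 127.0)
  x^k = (0.0, 0.0), subgradient = b - a^T x = 12.0
  y^{k+1} = -19.0 + 0.25*12.0 = -16.0
Dual objective at y_3 = -16.0: reduced costs (69.0, 109.0), box minimizer x = (0.0, 0.0)
g(y_3) = b*y + (c1 - a1*y)*x1 + (c2 - a2*y)*x2 = 12*(-16.0) + 69.0*0.0 + 109.0*0.0 = -192.0 + 0.0 + 0.0 = -192.0


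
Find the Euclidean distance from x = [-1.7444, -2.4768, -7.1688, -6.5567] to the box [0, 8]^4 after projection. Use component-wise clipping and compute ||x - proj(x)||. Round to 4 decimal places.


Project each component onto [0, 8].
clip(-1.7444) = 0.0, clip(-2.4768) = 0.0, clip(-7.1688) = 0.0, clip(-6.5567) = 0.0
Projection = [0.0, 0.0, 0.0, 0.0]
Squared diffs: [3.0429, 6.1345, 51.3917, 42.9903]
Distance = sqrt(103.5594) = 10.1764


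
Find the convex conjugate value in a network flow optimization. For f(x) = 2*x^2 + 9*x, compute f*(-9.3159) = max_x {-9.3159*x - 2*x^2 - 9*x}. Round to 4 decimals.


f*(y) = sup_x {y*x - a*x^2 - b*x} = sup_x {(y-b)*x - a*x^2}
FOC: (y - b) - 2a*x = 0 => x* = (y - b)/(2a)
x* = (-9.3159 - 9)/(2*2) = -4.579
f*(-9.3159) = (y-b)^2/(4a) = (-9.3159 - 9)^2/(4*2)
= 335.4722/8 = 41.934


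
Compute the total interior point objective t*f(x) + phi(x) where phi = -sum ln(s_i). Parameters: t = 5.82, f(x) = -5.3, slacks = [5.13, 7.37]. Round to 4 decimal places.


Step 1: Compute log-barrier.
ln values: [1.6351, 1.9974]
phi = -(1.6351 + 1.9974) = -3.6325
Step 2: Compute augmented objective.
t*f(x) = 5.82*-5.3 = -30.846
Total = -30.846 - 3.6325 = -34.4785


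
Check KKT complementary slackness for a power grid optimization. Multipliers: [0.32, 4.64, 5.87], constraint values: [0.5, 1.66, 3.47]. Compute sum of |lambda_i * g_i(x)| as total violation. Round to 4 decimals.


KKT complementary slackness check:
lambda_1 * g_1 = 0.32 * 0.5 = 0.16
lambda_2 * g_2 = 4.64 * 1.66 = 7.7024
lambda_3 * g_3 = 5.87 * 3.47 = 20.3689
Total violation = 0.16 + 7.7024 + 20.3689 = 28.2313


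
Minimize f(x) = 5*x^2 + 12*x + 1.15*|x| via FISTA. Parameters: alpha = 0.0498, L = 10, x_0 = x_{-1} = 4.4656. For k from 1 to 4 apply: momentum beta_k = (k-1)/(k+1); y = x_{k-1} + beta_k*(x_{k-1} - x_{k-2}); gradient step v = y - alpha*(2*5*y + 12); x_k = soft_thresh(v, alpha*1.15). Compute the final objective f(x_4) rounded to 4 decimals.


FISTA on f(x) = 5*x^2 + 12*x + 1.15*|x|
L = 10, alpha = 0.0498
Iteration 1: beta = 0.0, y = 4.4656 + 0.0*(4.4656 - 4.4656) = 4.4656
  grad(y) = 56.656, v = y - alpha*grad = 1.6441
  prox(v) = soft_thresh(1.6441, 0.0573) = 1.5869
Iteration 2: beta = 0.3333, y = 1.5869 + 0.3333*(1.5869 - 4.4656) = 0.6273
  grad(y) = 18.2728, v = y - alpha*grad = -0.2827
  prox(v) = soft_thresh(-0.2827, 0.0573) = -0.2254
Iteration 3: beta = 0.5, y = -0.2254 + 0.5*(-0.2254 - 1.5869) = -1.1316
  grad(y) = 0.6842, v = y - alpha*grad = -1.1657
  prox(v) = soft_thresh(-1.1657, 0.0573) = -1.1084
Iteration 4: beta = 0.6, y = -1.1084 + 0.6*(-1.1084 + 0.2254) = -1.6382
  grad(y) = -4.3815, v = y - alpha*grad = -1.42
  prox(v) = soft_thresh(-1.42, 0.0573) = -1.3627
f(x_4) = 5*(-1.3627)^2 + 12*(-1.3627) + 1.15*|-1.3627| = -5.5006


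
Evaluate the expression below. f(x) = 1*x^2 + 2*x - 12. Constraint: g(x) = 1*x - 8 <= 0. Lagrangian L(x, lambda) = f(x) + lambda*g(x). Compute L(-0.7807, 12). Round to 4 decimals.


Step 1: Evaluate f(x).
f(-0.7807) = 1*(-0.7807)^2 + 2*(-0.7807) - 12 = -12.9519
Step 2: Evaluate g(x).
g(-0.7807) = 1*-0.7807 - 8 = -8.7807
Step 3: Compute Lagrangian.
L = -12.9519 + 12*-8.7807 = -118.3203


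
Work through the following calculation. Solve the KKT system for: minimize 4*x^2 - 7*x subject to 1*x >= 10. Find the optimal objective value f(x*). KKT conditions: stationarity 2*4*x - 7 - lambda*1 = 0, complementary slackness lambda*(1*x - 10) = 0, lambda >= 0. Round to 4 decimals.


Step 1: Try lambda = 0 (constraint inactive).
x_unc = 7/(2*4) = 0.875
Check: 1*0.875 = 0.875 < 10 -- violated!
Step 2: Constraint must be active: 1*x = 10
x* = 10/1 = 10.0
lambda = (2*4*10.0 - 7)/1 = 73.0
Step 3: Compute optimal value.
f(x*) = 4*10.0^2 - 7*10.0 = 330.0


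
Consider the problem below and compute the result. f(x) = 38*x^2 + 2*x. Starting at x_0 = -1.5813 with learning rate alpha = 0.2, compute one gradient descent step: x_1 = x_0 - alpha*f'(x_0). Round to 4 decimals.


We compute the gradient at x_0 and apply the update.
f'(x) = 76*x + 2
f'(-1.5813) = 76*-1.5813 + 2 = -118.1788
x_1 = -1.5813 - 0.2*-118.1788 = 22.0545


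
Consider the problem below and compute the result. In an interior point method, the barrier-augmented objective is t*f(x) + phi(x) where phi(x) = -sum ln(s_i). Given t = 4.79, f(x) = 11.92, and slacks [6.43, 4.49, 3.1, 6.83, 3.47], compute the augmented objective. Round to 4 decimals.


Step 1: Compute log-barrier.
ln values: [1.861, 1.5019, 1.1314, 1.9213, 1.2442]
phi = -(1.861 + 1.5019 + 1.1314 + 1.9213 + 1.2442) = -7.6597
Step 2: Compute augmented objective.
t*f(x) = 4.79*11.92 = 57.0968
Total = 57.0968 - 7.6597 = 49.4371


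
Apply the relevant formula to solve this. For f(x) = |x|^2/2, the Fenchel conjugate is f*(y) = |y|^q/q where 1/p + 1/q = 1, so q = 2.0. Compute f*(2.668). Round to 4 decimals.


The conjugate exponent q satisfies 1/p + 1/q = 1.
p = 2, so q = 2/(2 - 1) = 2.0
|y|^q = 2.668^2.0 = 7.1182
f*(2.668) = 7.1182 / 2.0 = 3.5591


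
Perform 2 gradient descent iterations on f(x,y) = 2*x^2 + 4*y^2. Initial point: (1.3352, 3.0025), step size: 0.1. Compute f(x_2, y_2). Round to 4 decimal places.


Gradient descent on f(x,y) = 2*x^2 + 4*y^2.
Starting point: (1.3352, 3.0025), alpha = 0.1
Step 1: grad_x = 2*2*1.3352 = 5.3408, grad_y = 2*4*3.0025 = 24.02
  x_1 = 1.3352 - 0.1*5.3408 = 0.8011
  y_1 = 3.0025 - 0.1*24.02 = 0.6005
Step 2: grad_x = 2*2*0.8011 = 3.2045, grad_y = 2*4*0.6005 = 4.804
  x_2 = 0.8011 - 0.1*3.2045 = 0.4807
  y_2 = 0.6005 - 0.1*4.804 = 0.1201
f(0.4807, 0.1201) = 2*0.4807^2 + 4*0.1201^2 = 0.5198


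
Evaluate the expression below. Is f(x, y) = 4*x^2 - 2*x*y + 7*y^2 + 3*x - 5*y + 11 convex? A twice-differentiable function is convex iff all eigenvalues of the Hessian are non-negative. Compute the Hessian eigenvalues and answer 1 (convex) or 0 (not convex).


The Hessian of f(x,y) = 4*x^2 - 2*x*y + 7*y^2 + 3*x - 5*y + 11 is:
H = [[8, -2], [-2, 14]]
Trace = 8 + 14 = 22
Determinant = 8*14 - (-2)^2 = 108
Discriminant = (22)^2 - 4*108 = 52.0
Eigenvalues: lambda_1 = 7.3944, lambda_2 = 14.6056
The function is convex.

1


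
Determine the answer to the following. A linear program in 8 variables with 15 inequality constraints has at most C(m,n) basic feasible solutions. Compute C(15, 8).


Each vertex corresponds to some choice of n active constraints out of m, so the number of vertices is at most C(m, n) = m! / (n!(m-n)!).
m = 15, n = 8
Numerator: 15 * 14 * 13 * 12 * 11 * 10 * 9 * 8
Denominator: 8! = 40320
C(15, 8) = 6435


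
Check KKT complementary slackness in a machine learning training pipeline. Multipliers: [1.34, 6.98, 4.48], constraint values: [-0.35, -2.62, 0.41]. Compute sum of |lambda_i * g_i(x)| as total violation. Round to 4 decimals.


KKT complementary slackness check:
lambda_1 * g_1 = 1.34 * -0.35 = -0.469
lambda_2 * g_2 = 6.98 * -2.62 = -18.2876
lambda_3 * g_3 = 4.48 * 0.41 = 1.8368
Total violation = 0.469 + 18.2876 + 1.8368 = 20.5934


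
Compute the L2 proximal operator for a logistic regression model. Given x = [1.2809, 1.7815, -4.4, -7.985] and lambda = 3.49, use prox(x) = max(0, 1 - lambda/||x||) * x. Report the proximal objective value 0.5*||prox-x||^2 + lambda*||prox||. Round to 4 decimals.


Step 1: Compute ||x||.
||x|| = 9.3773
Step 2: Compute scaling factor.
scale = max(0, 1 - 3.49/9.3773) = 0.6278
Step 3: prox(x) = [0.8042, 1.1185, -2.7624, -5.0132]
||prox(x)|| = 5.8873
Step 4: Proximal objective.
0.5*||prox-x||^2 = 6.0901
lambda*||prox|| = 20.5467
Total = 26.6369


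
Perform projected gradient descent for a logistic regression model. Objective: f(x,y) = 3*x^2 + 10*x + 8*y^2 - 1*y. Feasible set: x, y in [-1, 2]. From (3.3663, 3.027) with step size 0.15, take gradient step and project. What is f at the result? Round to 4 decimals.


Step 1: Compute gradient at (3.3663, 3.027).
grad_x = 2*3*3.3663 + 10 = 30.1978
grad_y = 2*8*3.027 - 1 = 47.432
Step 2: Gradient step.
x_raw = 3.3663 - 0.15*30.1978 = -1.1634
y_raw = 3.027 - 0.15*47.432 = -4.0878
Step 3: Project onto [-1, 2].
x_proj = clip(-1.1634) = -1.0
y_proj = clip(-4.0878) = -1.0
Step 4: Evaluate f.
f(-1.0, -1.0) = 2.0


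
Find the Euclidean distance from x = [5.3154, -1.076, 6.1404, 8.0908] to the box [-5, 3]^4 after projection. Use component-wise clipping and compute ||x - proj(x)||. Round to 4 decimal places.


Project each component onto [-5, 3].
clip(5.3154) = 3.0, clip(-1.076) = -1.076, clip(6.1404) = 3.0, clip(8.0908) = 3.0
Projection = [3.0, -1.076, 3.0, 3.0]
Squared diffs: [5.3611, 0.0, 9.8621, 25.9162]
Distance = sqrt(41.1394) = 6.414


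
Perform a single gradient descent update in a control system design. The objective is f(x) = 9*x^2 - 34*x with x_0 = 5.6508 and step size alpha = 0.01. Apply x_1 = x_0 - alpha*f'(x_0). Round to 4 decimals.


We compute the gradient at x_0 and apply the update.
f'(x) = 18*x - 34
f'(5.6508) = 18*5.6508 - 34 = 67.7144
x_1 = 5.6508 - 0.01*67.7144 = 4.9737


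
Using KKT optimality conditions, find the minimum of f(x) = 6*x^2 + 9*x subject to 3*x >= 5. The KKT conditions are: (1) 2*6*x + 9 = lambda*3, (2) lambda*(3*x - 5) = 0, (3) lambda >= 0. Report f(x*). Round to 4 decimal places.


Step 1: Try lambda = 0 (constraint inactive).
x_unc = -9/(2*6) = -0.75
Check: 3*-0.75 = -2.25 < 5 -- violated!
Step 2: Constraint must be active: 3*x = 5
x* = 5/3 = 1.6667 (rounded; the exact value 5/3 is used below)
lambda = (2*6*(5/3) + 9)/3 = 9.6667
Step 3: Compute optimal value.
f(x*) = 6*(5/3)^2 + 9*(5/3) = 31.6667


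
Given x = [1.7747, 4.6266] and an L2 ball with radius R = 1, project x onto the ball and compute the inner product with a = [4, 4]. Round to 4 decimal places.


Step 1: Compute ||x|| (intermediates to 6 decimals).
||x|| = sqrt(1.7747^2 + 4.6266^2) = 4.955299
Step 2: Project.
Since ||x|| > R, scale = R/||x|| = 1/4.955299 = 0.201804, proj(x) = scale * x
proj(x) = [0.358142, 0.933666]
Step 3: Dot product.
a^T * proj(x) = 4*0.358142 + 4*0.933666 = 5.1672


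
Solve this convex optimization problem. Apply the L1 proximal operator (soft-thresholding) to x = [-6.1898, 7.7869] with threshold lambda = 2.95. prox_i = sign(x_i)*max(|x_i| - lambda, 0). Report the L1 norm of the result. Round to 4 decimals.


Soft-thresholding with lambda = 2.95:
prox(-6.1898) = sign(-6.1898)*max(|-6.1898| - 2.95, 0) = -3.2398
prox(7.7869) = sign(7.7869)*max(|7.7869| - 2.95, 0) = 4.8369
prox(x) = [-3.2398, 4.8369]
||prox(x)||_1 = 3.2398 + 4.8369 = 8.0767


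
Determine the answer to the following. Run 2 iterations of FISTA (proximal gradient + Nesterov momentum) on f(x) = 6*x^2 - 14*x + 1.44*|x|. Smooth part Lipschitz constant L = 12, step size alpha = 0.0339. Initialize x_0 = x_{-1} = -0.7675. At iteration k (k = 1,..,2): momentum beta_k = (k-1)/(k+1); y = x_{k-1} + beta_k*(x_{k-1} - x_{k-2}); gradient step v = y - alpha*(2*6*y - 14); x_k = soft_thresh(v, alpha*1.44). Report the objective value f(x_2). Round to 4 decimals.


FISTA on f(x) = 6*x^2 - 14*x + 1.44*|x|
L = 12, alpha = 0.0339
Iteration 1: beta = 0.0, y = -0.7675 + 0.0*(-0.7675 + 0.7675) = -0.7675
  grad(y) = -23.21, v = y - alpha*grad = 0.0193
  prox(v) = soft_thresh(0.0193, 0.0488) = 0.0
Iteration 2: beta = 0.3333, y = 0.0 + 0.3333*(0.0 + 0.7675) = 0.2558
  grad(y) = -10.93, v = y - alpha*grad = 0.6264
  prox(v) = soft_thresh(0.6264, 0.0488) = 0.5775
f(x_2) = 6*0.5775^2 - 14*0.5775 + 1.44*|0.5775| = -5.2526


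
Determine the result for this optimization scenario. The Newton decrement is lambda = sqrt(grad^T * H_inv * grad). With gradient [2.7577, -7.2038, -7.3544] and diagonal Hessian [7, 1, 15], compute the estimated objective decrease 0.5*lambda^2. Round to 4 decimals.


Step 1: H is diagonal, so H^(-1) * g = [0.394, -7.2038, -0.4903].
Step 2: g^T H^(-1) g = sum_i g_i^2 / H_ii
  = (2.7577)^2/7 + (-7.2038)^2/1 + (-7.3544)^2/15
  = 1.0864 + 51.8947 + 3.6058 = 56.587
Step 3: Objective decrease = 0.5 * g^T H^(-1) g = 28.2935


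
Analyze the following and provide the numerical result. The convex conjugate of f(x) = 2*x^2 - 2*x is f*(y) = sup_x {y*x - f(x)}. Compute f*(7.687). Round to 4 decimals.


f*(y) = sup_x {y*x - a*x^2 - b*x} = sup_x {(y-b)*x - a*x^2}
FOC: (y - b) - 2a*x = 0 => x* = (y - b)/(2a)
x* = (7.687 + 2)/(2*2) = 2.4218
f*(7.687) = (y-b)^2/(4a) = (7.687 + 2)^2/(4*2)
= 93.838/8 = 11.7297


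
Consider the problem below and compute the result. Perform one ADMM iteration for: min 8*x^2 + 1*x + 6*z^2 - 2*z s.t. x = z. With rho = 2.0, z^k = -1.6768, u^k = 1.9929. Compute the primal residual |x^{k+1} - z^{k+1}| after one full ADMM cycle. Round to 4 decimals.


ADMM iteration with rho = 2.0, z^k = -1.6768, u^k = 1.9929
Step 1: x-update.
Minimize 8*x^2 + 1*x + (2.0/2)*(x + 1.6768 + 1.9929)^2
FOC: (2*8 + 2.0)*x = -1 + 2.0*(-1.6768 - 1.9929)
x^{k+1} = -0.4633
Step 2: z-update.
Minimize 6*z^2 - 2*z + (2.0/2)*(-0.4633 - z + 1.9929)^2
FOC: (2*6 + 2.0)*z = 2 + 2.0*(-0.4633 + 1.9929)
z^{k+1} = 0.3614
Step 3: u-update.
u^{k+1} = 1.9929 - 0.4633 - 0.3614 = 1.1682
Step 4: Primal residual = |-0.4633 - 0.3614| = 0.8247


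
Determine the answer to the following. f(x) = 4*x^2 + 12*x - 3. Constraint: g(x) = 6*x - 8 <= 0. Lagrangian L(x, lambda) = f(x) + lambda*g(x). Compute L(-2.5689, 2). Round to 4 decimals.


Step 1: Evaluate f(x).
f(-2.5689) = 4*(-2.5689)^2 + 12*(-2.5689) - 3 = -7.4298
Step 2: Evaluate g(x).
g(-2.5689) = 6*-2.5689 - 8 = -23.4134
Step 3: Compute Lagrangian.
L = -7.4298 + 2*-23.4134 = -54.2566


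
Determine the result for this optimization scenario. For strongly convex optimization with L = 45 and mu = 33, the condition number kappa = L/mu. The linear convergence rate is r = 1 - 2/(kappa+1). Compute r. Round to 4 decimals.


Step 1: Compute the condition number.
kappa = L/mu = 45/33 = 1.3636
Step 2: Compute the convergence rate.
r = 1 - 2/(kappa + 1) = 1 - 2*mu/(L + mu) = (L - mu)/(L + mu) = 12/78 = 0.1538


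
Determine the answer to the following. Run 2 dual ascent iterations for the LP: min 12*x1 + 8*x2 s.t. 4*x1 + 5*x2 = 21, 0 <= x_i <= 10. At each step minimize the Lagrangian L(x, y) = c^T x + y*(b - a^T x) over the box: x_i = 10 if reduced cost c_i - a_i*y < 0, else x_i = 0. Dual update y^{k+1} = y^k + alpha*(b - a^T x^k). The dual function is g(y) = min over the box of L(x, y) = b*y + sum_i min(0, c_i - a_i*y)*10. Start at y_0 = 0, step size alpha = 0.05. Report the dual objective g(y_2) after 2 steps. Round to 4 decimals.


Dual ascent for LP: min 12*x1 + 8*x2, 4*x1 + 5*x2 = 21, 0 <= x_i <= 10
Step 1: y^k = 0.0, reduced costs: (12.0, 8.0)
  x^k = (0.0, 0.0), subgradient = b - a^T x = 21.0
  y^{k+1} = 0.0 + 0.05*21.0 = 1.05
Step 2: y^k = 1.05, reduced costs: (7.8, 2.75)
  x^k = (0.0, 0.0), subgradient = b - a^T x = 21.0
  y^{k+1} = 1.05 + 0.05*21.0 = 2.1
Dual objective at y_2 = 2.1: reduced costs (3.6, -2.5), box minimizer x = (0.0, 10.0)
g(y_2) = b*y + (c1 - a1*y)*x1 + (c2 - a2*y)*x2 = 21*2.1 + 3.6*0.0 + (-2.5)*10.0 = 44.1 + 0.0 - 25.0 = 19.1


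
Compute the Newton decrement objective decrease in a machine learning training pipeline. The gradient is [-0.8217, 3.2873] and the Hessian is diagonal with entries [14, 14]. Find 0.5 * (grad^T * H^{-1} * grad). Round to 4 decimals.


Step 1: H is diagonal, so H^(-1) * g = [-0.0587, 0.2348].
Step 2: g^T H^(-1) g = sum_i g_i^2 / H_ii
  = (-0.8217)^2/14 + (3.2873)^2/14
  = 0.0482 + 0.7719 = 0.8201
Step 3: Objective decrease = 0.5 * g^T H^(-1) g = 0.4101


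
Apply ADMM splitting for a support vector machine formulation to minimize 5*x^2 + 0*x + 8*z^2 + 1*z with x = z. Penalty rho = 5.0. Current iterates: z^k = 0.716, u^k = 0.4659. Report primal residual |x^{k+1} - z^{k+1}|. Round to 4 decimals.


ADMM iteration with rho = 5.0, z^k = 0.716, u^k = 0.4659
Step 1: x-update.
Minimize 5*x^2 + 0*x + (5.0/2)*(x - 0.716 + 0.4659)^2
FOC: (2*5 + 5.0)*x = 0 + 5.0*(0.716 - 0.4659)
x^{k+1} = 0.0834
Step 2: z-update.
Minimize 8*z^2 + 1*z + (5.0/2)*(0.0834 - z + 0.4659)^2
FOC: (2*8 + 5.0)*z = -1 + 5.0*(0.0834 + 0.4659)
z^{k+1} = 0.0832
Step 3: u-update.
u^{k+1} = 0.4659 + 0.0834 - 0.0832 = 0.4661
Step 4: Primal residual = |0.0834 - 0.0832| = 0.0002


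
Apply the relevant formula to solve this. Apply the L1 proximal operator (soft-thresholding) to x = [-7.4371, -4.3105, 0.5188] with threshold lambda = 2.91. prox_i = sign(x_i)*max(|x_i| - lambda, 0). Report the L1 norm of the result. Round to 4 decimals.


Soft-thresholding with lambda = 2.91:
prox(-7.4371) = sign(-7.4371)*max(|-7.4371| - 2.91, 0) = -4.5271
prox(-4.3105) = sign(-4.3105)*max(|-4.3105| - 2.91, 0) = -1.4005
prox(0.5188) = sign(0.5188)*max(|0.5188| - 2.91, 0) = 0.0
prox(x) = [-4.5271, -1.4005, 0.0]
||prox(x)||_1 = 4.5271 + 1.4005 + 0.0 = 5.9276


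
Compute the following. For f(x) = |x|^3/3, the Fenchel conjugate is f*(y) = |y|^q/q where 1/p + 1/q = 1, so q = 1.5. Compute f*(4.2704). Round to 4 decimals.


The conjugate exponent q satisfies 1/p + 1/q = 1.
p = 3, so q = 3/(3 - 1) = 1.5
|y|^q = 4.2704^1.5 = 8.8248
f*(4.2704) = 8.8248 / 1.5 = 5.8832


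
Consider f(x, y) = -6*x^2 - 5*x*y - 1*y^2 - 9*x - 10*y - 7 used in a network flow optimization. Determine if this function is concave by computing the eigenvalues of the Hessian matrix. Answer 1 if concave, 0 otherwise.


The Hessian of f(x,y) = -6*x^2 - 5*x*y - 1*y^2 - 9*x - 10*y - 7 is:
H = [[-12, -5], [-5, -2]]
Trace = -12 - 2 = -14
Determinant = -12*-2 - (-5)^2 = -1
Discriminant = (-14)^2 - 4*-1 = 200.0
Eigenvalues: lambda_1 = -14.0711, lambda_2 = 0.0711
The function is not concave.

0


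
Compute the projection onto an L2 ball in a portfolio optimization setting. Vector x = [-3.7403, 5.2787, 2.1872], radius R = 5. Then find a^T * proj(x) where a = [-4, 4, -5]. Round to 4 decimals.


Step 1: Compute ||x|| (intermediates to 6 decimals).
||x|| = sqrt((-3.7403)^2 + 5.2787^2 + 2.1872^2) = 6.829228
Step 2: Project.
Since ||x|| > R, scale = R/||x|| = 5/6.829228 = 0.732147, proj(x) = scale * x
proj(x) = [-2.738449, 3.864784, 1.601352]
Step 3: Dot product.
a^T * proj(x) = -4*(-2.738449) + 4*3.864784 - 5*1.601352 = 18.4062


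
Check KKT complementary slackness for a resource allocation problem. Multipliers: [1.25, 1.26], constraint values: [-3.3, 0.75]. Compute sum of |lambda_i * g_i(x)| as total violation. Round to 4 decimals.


KKT complementary slackness check:
lambda_1 * g_1 = 1.25 * -3.3 = -4.125
lambda_2 * g_2 = 1.26 * 0.75 = 0.945
Total violation = 4.125 + 0.945 = 5.07


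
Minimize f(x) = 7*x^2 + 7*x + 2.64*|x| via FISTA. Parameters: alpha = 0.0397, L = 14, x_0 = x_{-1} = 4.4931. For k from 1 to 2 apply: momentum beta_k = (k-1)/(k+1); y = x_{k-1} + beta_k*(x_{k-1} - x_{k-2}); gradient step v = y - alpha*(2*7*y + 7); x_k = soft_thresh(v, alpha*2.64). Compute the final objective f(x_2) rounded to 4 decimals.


FISTA on f(x) = 7*x^2 + 7*x + 2.64*|x|
L = 14, alpha = 0.0397
Iteration 1: beta = 0.0, y = 4.4931 + 0.0*(4.4931 - 4.4931) = 4.4931
  grad(y) = 69.9034, v = y - alpha*grad = 1.7179
  prox(v) = soft_thresh(1.7179, 0.1048) = 1.6131
Iteration 2: beta = 0.3333, y = 1.6131 + 0.3333*(1.6131 - 4.4931) = 0.6531
  grad(y) = 16.1439, v = y - alpha*grad = 0.0122
  prox(v) = soft_thresh(0.0122, 0.1048) = 0.0
f(x_2) = 7*0.0^2 + 7*0.0 + 2.64*|0.0| = 0.0


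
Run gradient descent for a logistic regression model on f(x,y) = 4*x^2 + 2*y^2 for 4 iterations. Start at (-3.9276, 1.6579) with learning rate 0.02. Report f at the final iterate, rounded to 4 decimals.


Gradient descent on f(x,y) = 4*x^2 + 2*y^2.
Starting point: (-3.9276, 1.6579), alpha = 0.02
Step 1: grad_x = 2*4*-3.9276 = -31.4208, grad_y = 2*2*1.6579 = 6.6316
  x_1 = -3.9276 - 0.02*-31.4208 = -3.2992
  y_1 = 1.6579 - 0.02*6.6316 = 1.5253
Step 2: grad_x = 2*4*-3.2992 = -26.3935, grad_y = 2*2*1.5253 = 6.1011
  x_2 = -3.2992 - 0.02*-26.3935 = -2.7713
  y_2 = 1.5253 - 0.02*6.1011 = 1.4032
Step 3: grad_x = 2*4*-2.7713 = -22.1705, grad_y = 2*2*1.4032 = 5.613
  x_3 = -2.7713 - 0.02*-22.1705 = -2.3279
  y_3 = 1.4032 - 0.02*5.613 = 1.291
Step 4: grad_x = 2*4*-2.3279 = -18.6232, grad_y = 2*2*1.291 = 5.1639
  x_4 = -2.3279 - 0.02*-18.6232 = -1.9554
  y_4 = 1.291 - 0.02*5.1639 = 1.1877
f(-1.9554, 1.1877) = 4*(-1.9554)^2 + 2*1.1877^2 = 18.1163


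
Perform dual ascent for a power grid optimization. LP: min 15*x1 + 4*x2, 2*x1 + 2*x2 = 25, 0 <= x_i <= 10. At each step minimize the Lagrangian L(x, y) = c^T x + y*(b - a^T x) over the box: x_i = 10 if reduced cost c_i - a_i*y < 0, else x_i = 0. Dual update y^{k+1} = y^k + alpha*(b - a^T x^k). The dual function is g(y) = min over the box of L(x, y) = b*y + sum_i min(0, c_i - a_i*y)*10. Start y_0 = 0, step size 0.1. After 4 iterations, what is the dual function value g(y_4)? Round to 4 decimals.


Dual ascent for LP: min 15*x1 + 4*x2, 2*x1 + 2*x2 = 25, 0 <= x_i <= 10
Step 1: y^k = 0.0, reduced costs: (15.0, 4.0)
  x^k = (0.0, 0.0), subgradient = b - a^T x = 25.0
  y^{k+1} = 0.0 + 0.1*25.0 = 2.5
Step 2: y^k = 2.5, reduced costs: (10.0, -1.0)
  x^k = (0.0, 10.0), subgradient = b - a^T x = 5.0
  y^{k+1} = 2.5 + 0.1*5.0 = 3.0
Step 3: y^k = 3.0, reduced costs: (9.0, -2.0)
  x^k = (0.0, 10.0), subgradient = b - a^T x = 5.0
  y^{k+1} = 3.0 + 0.1*5.0 = 3.5
Step 4: y^k = 3.5, reduced costs: (8.0, -3.0)
  x^k = (0.0, 10.0), subgradient = b - a^T x = 5.0
  y^{k+1} = 3.5 + 0.1*5.0 = 4.0
Dual objective at y_4 = 4.0: reduced costs (7.0, -4.0), box minimizer x = (0.0, 10.0)
g(y_4) = b*y + (c1 - a1*y)*x1 + (c2 - a2*y)*x2 = 25*4.0 + 7.0*0.0 + (-4.0)*10.0 = 100.0 + 0.0 - 40.0 = 60.0


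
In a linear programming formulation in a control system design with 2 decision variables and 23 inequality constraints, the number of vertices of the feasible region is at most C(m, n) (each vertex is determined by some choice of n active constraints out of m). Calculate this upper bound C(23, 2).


Each vertex corresponds to some choice of n active constraints out of m, so the number of vertices is at most C(m, n) = m! / (n!(m-n)!).
m = 23, n = 2
Numerator: 23 * 22
Denominator: 2! = 2
C(23, 2) = 253


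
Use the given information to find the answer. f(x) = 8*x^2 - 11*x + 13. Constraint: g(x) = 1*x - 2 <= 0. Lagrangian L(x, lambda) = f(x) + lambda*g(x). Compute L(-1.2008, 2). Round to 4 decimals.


Step 1: Evaluate f(x).
f(-1.2008) = 8*(-1.2008)^2 - 11*(-1.2008) + 13 = 37.7442
Step 2: Evaluate g(x).
g(-1.2008) = 1*-1.2008 - 2 = -3.2008
Step 3: Compute Lagrangian.
L = 37.7442 + 2*-3.2008 = 31.3426


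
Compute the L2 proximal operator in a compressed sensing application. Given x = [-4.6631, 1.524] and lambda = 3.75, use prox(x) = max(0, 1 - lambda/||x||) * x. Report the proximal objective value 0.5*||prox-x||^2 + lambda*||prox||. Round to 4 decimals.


Step 1: Compute ||x||.
||x|| = 4.9058
Step 2: Compute scaling factor.
scale = max(0, 1 - 3.75/4.9058) = 0.2356
Step 3: prox(x) = [-1.0986, 0.3591]
||prox(x)|| = 1.1558
Step 4: Proximal objective.
0.5*||prox-x||^2 = 7.0313
lambda*||prox|| = 4.3343
Total = 11.3656


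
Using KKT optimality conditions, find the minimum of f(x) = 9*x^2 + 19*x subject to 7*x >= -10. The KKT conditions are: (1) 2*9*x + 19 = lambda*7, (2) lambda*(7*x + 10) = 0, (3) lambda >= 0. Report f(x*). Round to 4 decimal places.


Step 1: Try lambda = 0 (constraint inactive).
Stationarity: 2*9*x + 19 = 0
x* = -19/(2*9) = -19/18 = -1.0556 (rounded; the exact value -19/18 is used below)
Check constraint: 7*-1.0556 = -7.3892 >= -10 -- satisfied.
Step 2: Compute optimal value.
f(x*) = 9*(-19/18)^2 + 19*(-19/18) = -10.0278


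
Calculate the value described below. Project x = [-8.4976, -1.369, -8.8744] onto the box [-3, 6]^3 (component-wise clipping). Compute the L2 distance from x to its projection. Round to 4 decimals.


Project each component onto [-3, 6].
clip(-8.4976) = -3.0, clip(-1.369) = -1.369, clip(-8.8744) = -3.0
Projection = [-3.0, -1.369, -3.0]
Squared diffs: [30.2236, 0.0, 34.5086]
Distance = sqrt(64.7322) = 8.0456


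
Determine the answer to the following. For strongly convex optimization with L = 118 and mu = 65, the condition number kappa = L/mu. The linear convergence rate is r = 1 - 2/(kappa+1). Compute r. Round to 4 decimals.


Step 1: Compute the condition number.
kappa = L/mu = 118/65 = 1.8154
Step 2: Compute the convergence rate.
r = 1 - 2/(kappa + 1) = 1 - 2*mu/(L + mu) = (L - mu)/(L + mu) = 53/183 = 0.2896


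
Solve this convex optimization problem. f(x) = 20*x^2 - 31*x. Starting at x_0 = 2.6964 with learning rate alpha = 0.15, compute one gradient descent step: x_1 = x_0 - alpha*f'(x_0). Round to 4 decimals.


We compute the gradient at x_0 and apply the update.
f'(x) = 40*x - 31
f'(2.6964) = 40*2.6964 - 31 = 76.856
x_1 = 2.6964 - 0.15*76.856 = -8.832


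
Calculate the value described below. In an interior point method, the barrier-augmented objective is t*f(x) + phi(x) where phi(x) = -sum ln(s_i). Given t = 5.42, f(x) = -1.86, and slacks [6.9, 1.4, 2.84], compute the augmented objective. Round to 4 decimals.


Step 1: Compute log-barrier.
ln values: [1.9315, 0.3365, 1.0438]
phi = -(1.9315 + 0.3365 + 1.0438) = -3.3118
Step 2: Compute augmented objective.
t*f(x) = 5.42*-1.86 = -10.0812
Total = -10.0812 - 3.3118 = -13.393


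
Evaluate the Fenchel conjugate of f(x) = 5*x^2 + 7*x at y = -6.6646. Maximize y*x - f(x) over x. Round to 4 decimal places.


f*(y) = sup_x {y*x - a*x^2 - b*x} = sup_x {(y-b)*x - a*x^2}
FOC: (y - b) - 2a*x = 0 => x* = (y - b)/(2a)
x* = (-6.6646 - 7)/(2*5) = -1.3665
f*(-6.6646) = (y-b)^2/(4a) = (-6.6646 - 7)^2/(4*5)
= 186.7213/20 = 9.3361


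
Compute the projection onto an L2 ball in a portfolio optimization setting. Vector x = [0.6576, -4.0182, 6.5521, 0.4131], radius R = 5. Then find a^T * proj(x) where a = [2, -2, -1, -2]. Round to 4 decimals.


Step 1: Compute ||x|| (intermediates to 6 decimals).
||x|| = sqrt(0.6576^2 + (-4.0182)^2 + 6.5521^2 + 0.4131^2) = 7.725221
Step 2: Project.
Since ||x|| > R, scale = R/||x|| = 5/7.725221 = 0.647231, proj(x) = scale * x
proj(x) = [0.425619, -2.600704, 4.240722, 0.267371]
Step 3: Dot product.
a^T * proj(x) = 2*0.425619 - 2*(-2.600704) - 1*4.240722 - 2*0.267371 = 1.2772


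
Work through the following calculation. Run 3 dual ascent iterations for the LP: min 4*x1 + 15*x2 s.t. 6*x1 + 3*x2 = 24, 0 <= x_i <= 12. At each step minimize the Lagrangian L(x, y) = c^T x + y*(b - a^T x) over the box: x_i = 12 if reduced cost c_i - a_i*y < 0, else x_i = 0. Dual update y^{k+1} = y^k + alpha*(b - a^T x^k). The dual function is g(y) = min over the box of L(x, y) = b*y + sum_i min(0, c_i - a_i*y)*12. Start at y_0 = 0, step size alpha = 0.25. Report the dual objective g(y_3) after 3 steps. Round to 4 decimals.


Dual ascent for LP: min 4*x1 + 15*x2, 6*x1 + 3*x2 = 24, 0 <= x_i <= 12
Step 1: y^k = 0.0, reduced costs: (4.0, 15.0)
  x^k = (0.0, 0.0), subgradient = b - a^T x = 24.0
  y^{k+1} = 0.0 + 0.25*24.0 = 6.0
Step 2: y^k = 6.0, reduced costs: (-32.0, -3.0)
  x^k = (12.0, 12.0), subgradient = b - a^T x = -84.0
  y^{k+1} = 6.0 + 0.25*-84.0 = -15.0
Step 3: y^k = -15.0, reduced costs: (94.0, 60.0)
  x^k = (0.0, 0.0), subgradient = b - a^T x = 24.0
  y^{k+1} = -15.0 + 0.25*24.0 = -9.0
Dual objective at y_3 = -9.0: reduced costs (58.0, 42.0), box minimizer x = (0.0, 0.0)
g(y_3) = b*y + (c1 - a1*y)*x1 + (c2 - a2*y)*x2 = 24*(-9.0) + 58.0*0.0 + 42.0*0.0 = -216.0 + 0.0 + 0.0 = -216.0


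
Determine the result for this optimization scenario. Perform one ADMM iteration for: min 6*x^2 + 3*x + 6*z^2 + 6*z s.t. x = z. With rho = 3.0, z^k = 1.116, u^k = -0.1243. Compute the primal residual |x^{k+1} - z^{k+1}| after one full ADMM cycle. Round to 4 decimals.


ADMM iteration with rho = 3.0, z^k = 1.116, u^k = -0.1243
Step 1: x-update.
Minimize 6*x^2 + 3*x + (3.0/2)*(x - 1.116 - 0.1243)^2
FOC: (2*6 + 3.0)*x = -3 + 3.0*(1.116 + 0.1243)
x^{k+1} = 0.0481
Step 2: z-update.
Minimize 6*z^2 + 6*z + (3.0/2)*(0.0481 - z - 0.1243)^2
FOC: (2*6 + 3.0)*z = -6 + 3.0*(0.0481 - 0.1243)
z^{k+1} = -0.4152
Step 3: u-update.
u^{k+1} = -0.1243 + 0.0481 + 0.4152 = 0.339
Step 4: Primal residual = |0.0481 + 0.4152| = 0.4633


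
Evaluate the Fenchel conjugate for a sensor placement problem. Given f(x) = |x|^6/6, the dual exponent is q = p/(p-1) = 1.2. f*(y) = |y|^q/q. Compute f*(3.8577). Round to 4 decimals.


The conjugate exponent q satisfies 1/p + 1/q = 1.
p = 6, so q = 6/(6 - 1) = 1.2
|y|^q = 3.8577^1.2 = 5.0535
f*(3.8577) = 5.0535 / 1.2 = 4.2113


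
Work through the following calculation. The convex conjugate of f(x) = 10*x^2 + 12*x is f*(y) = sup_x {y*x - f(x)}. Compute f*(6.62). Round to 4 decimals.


f*(y) = sup_x {y*x - a*x^2 - b*x} = sup_x {(y-b)*x - a*x^2}
FOC: (y - b) - 2a*x = 0 => x* = (y - b)/(2a)
x* = (6.62 - 12)/(2*10) = -0.269
f*(6.62) = (y-b)^2/(4a) = (6.62 - 12)^2/(4*10)
= 28.9444/40 = 0.7236


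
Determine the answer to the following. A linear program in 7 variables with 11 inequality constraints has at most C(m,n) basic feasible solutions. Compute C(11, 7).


Each vertex corresponds to some choice of n active constraints out of m, so the number of vertices is at most C(m, n) = m! / (n!(m-n)!).
m = 11, n = 7
Numerator: 11 * 10 * 9 * 8 * 7 * 6 * 5
Denominator: 7! = 5040
C(11, 7) = 330


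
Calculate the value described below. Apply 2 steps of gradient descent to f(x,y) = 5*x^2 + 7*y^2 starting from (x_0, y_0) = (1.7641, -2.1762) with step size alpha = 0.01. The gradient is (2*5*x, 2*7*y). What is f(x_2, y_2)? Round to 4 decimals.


Gradient descent on f(x,y) = 5*x^2 + 7*y^2.
Starting point: (1.7641, -2.1762), alpha = 0.01
Step 1: grad_x = 2*5*1.7641 = 17.641, grad_y = 2*7*-2.1762 = -30.4668
  x_1 = 1.7641 - 0.01*17.641 = 1.5877
  y_1 = -2.1762 - 0.01*-30.4668 = -1.8715
Step 2: grad_x = 2*5*1.5877 = 15.8769, grad_y = 2*7*-1.8715 = -26.2014
  x_2 = 1.5877 - 0.01*15.8769 = 1.4289
  y_2 = -1.8715 - 0.01*-26.2014 = -1.6095
f(1.4289, -1.6095) = 5*1.4289^2 + 7*(-1.6095)^2 = 28.3429


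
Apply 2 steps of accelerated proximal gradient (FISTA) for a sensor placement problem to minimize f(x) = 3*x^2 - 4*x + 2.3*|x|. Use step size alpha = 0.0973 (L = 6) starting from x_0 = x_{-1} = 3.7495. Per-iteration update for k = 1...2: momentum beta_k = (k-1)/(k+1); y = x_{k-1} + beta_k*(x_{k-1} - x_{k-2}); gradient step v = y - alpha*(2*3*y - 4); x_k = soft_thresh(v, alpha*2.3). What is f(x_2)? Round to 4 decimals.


FISTA on f(x) = 3*x^2 - 4*x + 2.3*|x|
L = 6, alpha = 0.0973
Iteration 1: beta = 0.0, y = 3.7495 + 0.0*(3.7495 - 3.7495) = 3.7495
  grad(y) = 18.497, v = y - alpha*grad = 1.9497
  prox(v) = soft_thresh(1.9497, 0.2238) = 1.726
Iteration 2: beta = 0.3333, y = 1.726 + 0.3333*(1.726 - 3.7495) = 1.0514
  grad(y) = 2.3086, v = y - alpha*grad = 0.8268
  prox(v) = soft_thresh(0.8268, 0.2238) = 0.603
f(x_2) = 3*0.603^2 - 4*0.603 + 2.3*|0.603| = 0.0658


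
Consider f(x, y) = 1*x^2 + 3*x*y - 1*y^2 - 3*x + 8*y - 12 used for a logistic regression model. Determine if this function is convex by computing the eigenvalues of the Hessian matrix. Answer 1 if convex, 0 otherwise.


The Hessian of f(x,y) = 1*x^2 + 3*x*y - 1*y^2 - 3*x + 8*y - 12 is:
H = [[2, 3], [3, -2]]
Trace = 2 - 2 = 0
Determinant = 2*-2 - (3)^2 = -13
Discriminant = (0)^2 - 4*-13 = 52.0
Eigenvalues: lambda_1 = -3.6056, lambda_2 = 3.6056
The function is not convex.

0


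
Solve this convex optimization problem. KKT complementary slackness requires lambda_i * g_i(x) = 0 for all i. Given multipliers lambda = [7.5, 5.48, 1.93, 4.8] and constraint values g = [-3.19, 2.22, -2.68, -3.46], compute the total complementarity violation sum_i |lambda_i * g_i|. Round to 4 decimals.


KKT complementary slackness check:
lambda_1 * g_1 = 7.5 * -3.19 = -23.925
lambda_2 * g_2 = 5.48 * 2.22 = 12.1656
lambda_3 * g_3 = 1.93 * -2.68 = -5.1724
lambda_4 * g_4 = 4.8 * -3.46 = -16.608
Total violation = 23.925 + 12.1656 + 5.1724 + 16.608 = 57.871


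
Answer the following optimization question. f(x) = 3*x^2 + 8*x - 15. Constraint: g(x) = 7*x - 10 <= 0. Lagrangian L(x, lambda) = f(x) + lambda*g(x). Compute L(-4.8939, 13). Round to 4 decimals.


Step 1: Evaluate f(x).
f(-4.8939) = 3*(-4.8939)^2 + 8*(-4.8939) - 15 = 17.6996
Step 2: Evaluate g(x).
g(-4.8939) = 7*-4.8939 - 10 = -44.2573
Step 3: Compute Lagrangian.
L = 17.6996 + 13*-44.2573 = -557.6453


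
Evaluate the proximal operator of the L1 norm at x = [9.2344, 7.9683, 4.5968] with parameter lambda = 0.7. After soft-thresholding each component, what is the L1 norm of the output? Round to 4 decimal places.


Soft-thresholding with lambda = 0.7:
prox(9.2344) = sign(9.2344)*max(|9.2344| - 0.7, 0) = 8.5344
prox(7.9683) = sign(7.9683)*max(|7.9683| - 0.7, 0) = 7.2683
prox(4.5968) = sign(4.5968)*max(|4.5968| - 0.7, 0) = 3.8968
prox(x) = [8.5344, 7.2683, 3.8968]
||prox(x)||_1 = 8.5344 + 7.2683 + 3.8968 = 19.6995


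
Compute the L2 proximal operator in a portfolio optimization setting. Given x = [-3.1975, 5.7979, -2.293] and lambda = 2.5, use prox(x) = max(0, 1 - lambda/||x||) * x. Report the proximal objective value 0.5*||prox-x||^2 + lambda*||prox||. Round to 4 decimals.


Step 1: Compute ||x||.
||x|| = 7.007
Step 2: Compute scaling factor.
scale = max(0, 1 - 2.5/7.007) = 0.6432
Step 3: prox(x) = [-2.0567, 3.7293, -1.4749]
||prox(x)|| = 4.507
Step 4: Proximal objective.
0.5*||prox-x||^2 = 3.125
lambda*||prox|| = 11.2675
Total = 14.3924


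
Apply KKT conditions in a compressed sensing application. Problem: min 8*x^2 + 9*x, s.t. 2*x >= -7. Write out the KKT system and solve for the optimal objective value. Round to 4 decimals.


Step 1: Try lambda = 0 (constraint inactive).
Stationarity: 2*8*x + 9 = 0
x* = -9/(2*8) = -0.5625
Check constraint: 2*-0.5625 = -1.125 >= -7 -- satisfied.
Step 2: Compute optimal value.
f(x*) = 8*(-0.5625)^2 + 9*(-0.5625) = -2.5313


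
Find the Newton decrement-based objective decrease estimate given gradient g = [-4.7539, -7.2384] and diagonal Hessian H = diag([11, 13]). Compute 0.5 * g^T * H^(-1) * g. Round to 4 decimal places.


Step 1: H is diagonal, so H^(-1) * g = [-0.4322, -0.5568].
Step 2: g^T H^(-1) g = sum_i g_i^2 / H_ii
  = (-4.7539)^2/11 + (-7.2384)^2/13
  = 2.0545 + 4.0303 = 6.0848
Step 3: Objective decrease = 0.5 * g^T H^(-1) g = 3.0424
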